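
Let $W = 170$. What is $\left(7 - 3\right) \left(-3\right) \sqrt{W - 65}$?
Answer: $- 12 \sqrt{105} \approx -122.96$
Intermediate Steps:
$\left(7 - 3\right) \left(-3\right) \sqrt{W - 65} = \left(7 - 3\right) \left(-3\right) \sqrt{170 - 65} = 4 \left(-3\right) \sqrt{105} = - 12 \sqrt{105}$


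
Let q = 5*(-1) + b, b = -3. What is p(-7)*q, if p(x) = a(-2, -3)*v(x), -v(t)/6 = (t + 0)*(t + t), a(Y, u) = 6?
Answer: 28224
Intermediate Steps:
v(t) = -12*t**2 (v(t) = -6*(t + 0)*(t + t) = -6*t*2*t = -12*t**2)
p(x) = -72*x**2 (p(x) = 6*(-12*x**2) = -72*x**2)
q = -8 (q = 5*(-1) - 3 = -5 - 3 = -8)
p(-7)*q = -72*(-7)**2*(-8) = -72*49*(-8) = -3528*(-8) = 28224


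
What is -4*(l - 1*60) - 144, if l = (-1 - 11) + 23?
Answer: 52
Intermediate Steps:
l = 11 (l = -12 + 23 = 11)
-4*(l - 1*60) - 144 = -4*(11 - 1*60) - 144 = -4*(11 - 60) - 144 = -4*(-49) - 144 = 196 - 144 = 52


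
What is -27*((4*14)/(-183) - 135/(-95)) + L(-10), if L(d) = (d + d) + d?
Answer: -69663/1159 ≈ -60.106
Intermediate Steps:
L(d) = 3*d (L(d) = 2*d + d = 3*d)
-27*((4*14)/(-183) - 135/(-95)) + L(-10) = -27*((4*14)/(-183) - 135/(-95)) + 3*(-10) = -27*(56*(-1/183) - 135*(-1/95)) - 30 = -27*(-56/183 + 27/19) - 30 = -27*3877/3477 - 30 = -34893/1159 - 30 = -69663/1159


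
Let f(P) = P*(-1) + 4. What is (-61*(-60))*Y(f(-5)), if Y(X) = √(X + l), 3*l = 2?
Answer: 1220*√87 ≈ 11379.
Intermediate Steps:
l = ⅔ (l = (⅓)*2 = ⅔ ≈ 0.66667)
f(P) = 4 - P (f(P) = -P + 4 = 4 - P)
Y(X) = √(⅔ + X) (Y(X) = √(X + ⅔) = √(⅔ + X))
(-61*(-60))*Y(f(-5)) = (-61*(-60))*(√(6 + 9*(4 - 1*(-5)))/3) = 3660*(√(6 + 9*(4 + 5))/3) = 3660*(√(6 + 9*9)/3) = 3660*(√(6 + 81)/3) = 3660*(√87/3) = 1220*√87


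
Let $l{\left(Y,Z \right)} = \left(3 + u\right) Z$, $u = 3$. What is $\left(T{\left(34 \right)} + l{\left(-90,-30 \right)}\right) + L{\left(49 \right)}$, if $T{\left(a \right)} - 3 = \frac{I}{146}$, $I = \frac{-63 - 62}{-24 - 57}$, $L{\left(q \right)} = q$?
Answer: $- \frac{1513603}{11826} \approx -127.99$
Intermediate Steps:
$l{\left(Y,Z \right)} = 6 Z$ ($l{\left(Y,Z \right)} = \left(3 + 3\right) Z = 6 Z$)
$I = \frac{125}{81}$ ($I = - \frac{125}{-81} = \left(-125\right) \left(- \frac{1}{81}\right) = \frac{125}{81} \approx 1.5432$)
$T{\left(a \right)} = \frac{35603}{11826}$ ($T{\left(a \right)} = 3 + \frac{125}{81 \cdot 146} = 3 + \frac{125}{81} \cdot \frac{1}{146} = 3 + \frac{125}{11826} = \frac{35603}{11826}$)
$\left(T{\left(34 \right)} + l{\left(-90,-30 \right)}\right) + L{\left(49 \right)} = \left(\frac{35603}{11826} + 6 \left(-30\right)\right) + 49 = \left(\frac{35603}{11826} - 180\right) + 49 = - \frac{2093077}{11826} + 49 = - \frac{1513603}{11826}$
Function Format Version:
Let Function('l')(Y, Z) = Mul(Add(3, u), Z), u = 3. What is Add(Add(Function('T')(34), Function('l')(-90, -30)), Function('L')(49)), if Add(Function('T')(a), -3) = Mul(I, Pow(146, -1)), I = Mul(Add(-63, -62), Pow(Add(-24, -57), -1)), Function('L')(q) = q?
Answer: Rational(-1513603, 11826) ≈ -127.99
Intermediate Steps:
Function('l')(Y, Z) = Mul(6, Z) (Function('l')(Y, Z) = Mul(Add(3, 3), Z) = Mul(6, Z))
I = Rational(125, 81) (I = Mul(-125, Pow(-81, -1)) = Mul(-125, Rational(-1, 81)) = Rational(125, 81) ≈ 1.5432)
Function('T')(a) = Rational(35603, 11826) (Function('T')(a) = Add(3, Mul(Rational(125, 81), Pow(146, -1))) = Add(3, Mul(Rational(125, 81), Rational(1, 146))) = Add(3, Rational(125, 11826)) = Rational(35603, 11826))
Add(Add(Function('T')(34), Function('l')(-90, -30)), Function('L')(49)) = Add(Add(Rational(35603, 11826), Mul(6, -30)), 49) = Add(Add(Rational(35603, 11826), -180), 49) = Add(Rational(-2093077, 11826), 49) = Rational(-1513603, 11826)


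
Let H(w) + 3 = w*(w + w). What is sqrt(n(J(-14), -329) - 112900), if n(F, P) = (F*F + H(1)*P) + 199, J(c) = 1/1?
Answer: I*sqrt(112371) ≈ 335.22*I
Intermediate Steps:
J(c) = 1
H(w) = -3 + 2*w**2 (H(w) = -3 + w*(w + w) = -3 + w*(2*w) = -3 + 2*w**2)
n(F, P) = 199 + F**2 - P (n(F, P) = (F*F + (-3 + 2*1**2)*P) + 199 = (F**2 + (-3 + 2*1)*P) + 199 = (F**2 + (-3 + 2)*P) + 199 = (F**2 - P) + 199 = 199 + F**2 - P)
sqrt(n(J(-14), -329) - 112900) = sqrt((199 + 1**2 - 1*(-329)) - 112900) = sqrt((199 + 1 + 329) - 112900) = sqrt(529 - 112900) = sqrt(-112371) = I*sqrt(112371)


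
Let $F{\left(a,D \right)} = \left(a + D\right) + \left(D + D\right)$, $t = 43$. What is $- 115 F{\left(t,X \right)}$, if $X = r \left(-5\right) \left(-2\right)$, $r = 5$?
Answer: $-22195$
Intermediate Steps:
$X = 50$ ($X = 5 \left(-5\right) \left(-2\right) = \left(-25\right) \left(-2\right) = 50$)
$F{\left(a,D \right)} = a + 3 D$ ($F{\left(a,D \right)} = \left(D + a\right) + 2 D = a + 3 D$)
$- 115 F{\left(t,X \right)} = - 115 \left(43 + 3 \cdot 50\right) = - 115 \left(43 + 150\right) = \left(-115\right) 193 = -22195$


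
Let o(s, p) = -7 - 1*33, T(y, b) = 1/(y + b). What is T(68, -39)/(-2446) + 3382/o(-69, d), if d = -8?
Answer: -59974707/709340 ≈ -84.550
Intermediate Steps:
T(y, b) = 1/(b + y)
o(s, p) = -40 (o(s, p) = -7 - 33 = -40)
T(68, -39)/(-2446) + 3382/o(-69, d) = 1/((-39 + 68)*(-2446)) + 3382/(-40) = -1/2446/29 + 3382*(-1/40) = (1/29)*(-1/2446) - 1691/20 = -1/70934 - 1691/20 = -59974707/709340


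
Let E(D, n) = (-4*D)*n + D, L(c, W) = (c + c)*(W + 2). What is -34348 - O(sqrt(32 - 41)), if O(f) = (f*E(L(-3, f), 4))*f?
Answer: -32728 + 2430*I ≈ -32728.0 + 2430.0*I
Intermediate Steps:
L(c, W) = 2*c*(2 + W) (L(c, W) = (2*c)*(2 + W) = 2*c*(2 + W))
E(D, n) = D - 4*D*n (E(D, n) = -4*D*n + D = D - 4*D*n)
O(f) = f**2*(180 + 90*f) (O(f) = (f*((2*(-3)*(2 + f))*(1 - 4*4)))*f = (f*((-12 - 6*f)*(1 - 16)))*f = (f*((-12 - 6*f)*(-15)))*f = (f*(180 + 90*f))*f = f**2*(180 + 90*f))
-34348 - O(sqrt(32 - 41)) = -34348 - 90*(sqrt(32 - 41))**2*(2 + sqrt(32 - 41)) = -34348 - 90*(sqrt(-9))**2*(2 + sqrt(-9)) = -34348 - 90*(3*I)**2*(2 + 3*I) = -34348 - 90*(-9)*(2 + 3*I) = -34348 - (-1620 - 2430*I) = -34348 + (1620 + 2430*I) = -32728 + 2430*I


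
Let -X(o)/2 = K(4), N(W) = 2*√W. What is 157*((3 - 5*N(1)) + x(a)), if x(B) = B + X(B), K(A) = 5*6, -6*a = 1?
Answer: -63271/6 ≈ -10545.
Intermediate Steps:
a = -⅙ (a = -⅙*1 = -⅙ ≈ -0.16667)
K(A) = 30
X(o) = -60 (X(o) = -2*30 = -60)
x(B) = -60 + B (x(B) = B - 60 = -60 + B)
157*((3 - 5*N(1)) + x(a)) = 157*((3 - 10*√1) + (-60 - ⅙)) = 157*((3 - 10) - 361/6) = 157*(-7 - 361/6) = 157*(-403/6) = -63271/6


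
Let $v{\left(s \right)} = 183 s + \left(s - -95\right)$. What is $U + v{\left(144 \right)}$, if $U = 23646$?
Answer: $50237$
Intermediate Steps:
$v{\left(s \right)} = 95 + 184 s$ ($v{\left(s \right)} = 183 s + \left(s + 95\right) = 183 s + \left(95 + s\right) = 95 + 184 s$)
$U + v{\left(144 \right)} = 23646 + \left(95 + 184 \cdot 144\right) = 23646 + \left(95 + 26496\right) = 23646 + 26591 = 50237$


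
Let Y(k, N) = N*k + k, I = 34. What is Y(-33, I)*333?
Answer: -384615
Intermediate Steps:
Y(k, N) = k + N*k
Y(-33, I)*333 = -33*(1 + 34)*333 = -33*35*333 = -1155*333 = -384615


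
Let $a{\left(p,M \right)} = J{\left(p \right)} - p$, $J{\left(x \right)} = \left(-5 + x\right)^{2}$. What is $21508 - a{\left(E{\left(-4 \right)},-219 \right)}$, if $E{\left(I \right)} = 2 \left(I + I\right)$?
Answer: $21051$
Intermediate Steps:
$E{\left(I \right)} = 4 I$ ($E{\left(I \right)} = 2 \cdot 2 I = 4 I$)
$a{\left(p,M \right)} = \left(-5 + p\right)^{2} - p$
$21508 - a{\left(E{\left(-4 \right)},-219 \right)} = 21508 - \left(\left(-5 + 4 \left(-4\right)\right)^{2} - 4 \left(-4\right)\right) = 21508 - \left(\left(-5 - 16\right)^{2} - -16\right) = 21508 - \left(\left(-21\right)^{2} + 16\right) = 21508 - \left(441 + 16\right) = 21508 - 457 = 21051$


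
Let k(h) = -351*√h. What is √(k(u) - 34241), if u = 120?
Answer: √(-34241 - 702*√30) ≈ 195.16*I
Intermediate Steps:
√(k(u) - 34241) = √(-702*√30 - 34241) = √(-34241 - 702*√30)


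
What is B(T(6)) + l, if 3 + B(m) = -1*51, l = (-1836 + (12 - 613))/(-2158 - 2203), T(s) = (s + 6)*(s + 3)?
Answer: -233057/4361 ≈ -53.441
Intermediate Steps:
T(s) = (3 + s)*(6 + s) (T(s) = (6 + s)*(3 + s) = (3 + s)*(6 + s))
l = 2437/4361 (l = (-1836 - 601)/(-4361) = -2437*(-1/4361) = 2437/4361 ≈ 0.55882)
B(m) = -54 (B(m) = -3 - 1*51 = -3 - 51 = -54)
B(T(6)) + l = -54 + 2437/4361 = -233057/4361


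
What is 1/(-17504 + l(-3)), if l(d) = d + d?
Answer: -1/17510 ≈ -5.7110e-5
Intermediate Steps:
l(d) = 2*d
1/(-17504 + l(-3)) = 1/(-17504 + 2*(-3)) = 1/(-17504 - 6) = 1/(-17510) = -1/17510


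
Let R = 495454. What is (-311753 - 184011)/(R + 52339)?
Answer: -495764/547793 ≈ -0.90502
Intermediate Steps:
(-311753 - 184011)/(R + 52339) = (-311753 - 184011)/(495454 + 52339) = -495764/547793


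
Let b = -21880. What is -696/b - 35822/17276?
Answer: -48235079/23624930 ≈ -2.0417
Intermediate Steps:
-696/b - 35822/17276 = -696/(-21880) - 35822/17276 = -696*(-1/21880) - 35822*1/17276 = 87/2735 - 17911/8638 = -48235079/23624930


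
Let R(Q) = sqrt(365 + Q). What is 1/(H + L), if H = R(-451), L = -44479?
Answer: -44479/1978381527 - I*sqrt(86)/1978381527 ≈ -2.2483e-5 - 4.6875e-9*I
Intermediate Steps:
H = I*sqrt(86) (H = sqrt(365 - 451) = sqrt(-86) = I*sqrt(86) ≈ 9.2736*I)
1/(H + L) = 1/(I*sqrt(86) - 44479) = 1/(-44479 + I*sqrt(86))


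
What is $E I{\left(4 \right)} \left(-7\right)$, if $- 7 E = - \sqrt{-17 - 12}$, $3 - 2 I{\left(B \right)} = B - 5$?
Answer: $- 2 i \sqrt{29} \approx - 10.77 i$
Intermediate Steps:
$I{\left(B \right)} = 4 - \frac{B}{2}$ ($I{\left(B \right)} = \frac{3}{2} - \frac{B - 5}{2} = \frac{3}{2} - \frac{-5 + B}{2} = \frac{3}{2} - \left(- \frac{5}{2} + \frac{B}{2}\right) = 4 - \frac{B}{2}$)
$E = \frac{i \sqrt{29}}{7}$ ($E = - \frac{\left(-1\right) \sqrt{-17 - 12}}{7} = - \frac{\left(-1\right) \sqrt{-29}}{7} = - \frac{\left(-1\right) i \sqrt{29}}{7} = \frac{i \sqrt{29}}{7} \approx 0.76931 i$)
$E I{\left(4 \right)} \left(-7\right) = \frac{i \sqrt{29}}{7} \left(4 - 2\right) \left(-7\right) = \frac{i \sqrt{29}}{7} \cdot 2 \left(-7\right) = \frac{i \sqrt{29}}{7} \left(-14\right) = - 2 i \sqrt{29}$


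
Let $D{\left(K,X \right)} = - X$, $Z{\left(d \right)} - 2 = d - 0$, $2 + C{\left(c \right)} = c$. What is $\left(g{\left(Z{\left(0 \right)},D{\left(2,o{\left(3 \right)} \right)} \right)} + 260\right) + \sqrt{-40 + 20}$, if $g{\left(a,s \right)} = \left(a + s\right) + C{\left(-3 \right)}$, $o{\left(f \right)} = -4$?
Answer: $261 + 2 i \sqrt{5} \approx 261.0 + 4.4721 i$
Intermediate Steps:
$C{\left(c \right)} = -2 + c$
$Z{\left(d \right)} = 2 + d$ ($Z{\left(d \right)} = 2 + \left(d - 0\right) = 2 + \left(d + 0\right) = 2 + d$)
$g{\left(a,s \right)} = -5 + a + s$ ($g{\left(a,s \right)} = \left(a + s\right) - 5 = -5 + a + s$)
$\left(g{\left(Z{\left(0 \right)},D{\left(2,o{\left(3 \right)} \right)} \right)} + 260\right) + \sqrt{-40 + 20} = \left(\left(-5 + \left(2 + 0\right) - -4\right) + 260\right) + \sqrt{-40 + 20} = \left(\left(-5 + 2 + 4\right) + 260\right) + \sqrt{-20} = \left(1 + 260\right) + 2 i \sqrt{5} = 261 + 2 i \sqrt{5}$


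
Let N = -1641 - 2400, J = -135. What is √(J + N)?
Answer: 12*I*√29 ≈ 64.622*I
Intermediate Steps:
N = -4041
√(J + N) = √(-135 - 4041) = √(-4176) = 12*I*√29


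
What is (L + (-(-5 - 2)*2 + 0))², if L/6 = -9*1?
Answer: 1600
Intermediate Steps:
L = -54 (L = 6*(-9*1) = 6*(-9) = -54)
(L + (-(-5 - 2)*2 + 0))² = (-54 + (-(-5 - 2)*2 + 0))² = (-54 + (-1*(-7)*2 + 0))² = (-54 + (7*2 + 0))² = (-54 + (14 + 0))² = (-54 + 14)² = (-40)² = 1600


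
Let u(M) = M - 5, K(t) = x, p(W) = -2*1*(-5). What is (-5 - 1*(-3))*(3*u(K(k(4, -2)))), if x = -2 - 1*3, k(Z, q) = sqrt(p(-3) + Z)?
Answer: 60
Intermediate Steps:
p(W) = 10 (p(W) = -2*(-5) = 10)
k(Z, q) = sqrt(10 + Z)
x = -5 (x = -2 - 3 = -5)
K(t) = -5
u(M) = -5 + M
(-5 - 1*(-3))*(3*u(K(k(4, -2)))) = (-5 - 1*(-3))*(3*(-5 - 5)) = (-5 + 3)*(3*(-10)) = -2*(-30) = 60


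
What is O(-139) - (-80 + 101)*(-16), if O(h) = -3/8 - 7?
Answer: 2629/8 ≈ 328.63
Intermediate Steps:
O(h) = -59/8 (O(h) = -3/8 - 7 = -59/8)
O(-139) - (-80 + 101)*(-16) = -59/8 - (-80 + 101)*(-16) = -59/8 - 21*(-16) = -59/8 - 1*(-336) = -59/8 + 336 = 2629/8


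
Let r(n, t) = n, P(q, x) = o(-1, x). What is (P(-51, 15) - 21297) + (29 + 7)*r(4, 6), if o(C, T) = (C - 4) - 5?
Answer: -21163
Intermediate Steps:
o(C, T) = -9 + C (o(C, T) = (-4 + C) - 5 = -9 + C)
P(q, x) = -10 (P(q, x) = -9 - 1 = -10)
(P(-51, 15) - 21297) + (29 + 7)*r(4, 6) = (-10 - 21297) + (29 + 7)*4 = -21307 + 36*4 = -21307 + 144 = -21163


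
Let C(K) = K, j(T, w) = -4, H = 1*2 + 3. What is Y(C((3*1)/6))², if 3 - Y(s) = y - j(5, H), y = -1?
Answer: 0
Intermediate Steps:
H = 5 (H = 2 + 3 = 5)
Y(s) = 0 (Y(s) = 3 - (-1 - 1*(-4)) = 3 - (-1 + 4) = 3 - 1*3 = 3 - 3 = 0)
Y(C((3*1)/6))² = 0² = 0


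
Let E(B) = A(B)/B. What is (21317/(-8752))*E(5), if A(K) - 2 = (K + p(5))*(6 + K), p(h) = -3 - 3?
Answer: 191853/43760 ≈ 4.3842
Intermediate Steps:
p(h) = -6
A(K) = 2 + (-6 + K)*(6 + K) (A(K) = 2 + (K - 6)*(6 + K) = 2 + (-6 + K)*(6 + K))
E(B) = (-34 + B²)/B
(21317/(-8752))*E(5) = (21317/(-8752))*(5 - 34/5) = (21317*(-1/8752))*(5 - 34*⅕) = -21317*(5 - 34/5)/8752 = -21317/8752*(-9/5) = 191853/43760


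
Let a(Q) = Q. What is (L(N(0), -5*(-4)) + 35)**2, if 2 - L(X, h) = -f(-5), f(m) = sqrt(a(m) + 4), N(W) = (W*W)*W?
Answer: (37 + I)**2 ≈ 1368.0 + 74.0*I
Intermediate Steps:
N(W) = W**3 (N(W) = W**2*W = W**3)
f(m) = sqrt(4 + m) (f(m) = sqrt(m + 4) = sqrt(4 + m))
L(X, h) = 2 + I (L(X, h) = 2 - (-1)*sqrt(4 - 5) = 2 - (-1)*sqrt(-1) = 2 - (-1)*I = 2 + I)
(L(N(0), -5*(-4)) + 35)**2 = ((2 + I) + 35)**2 = (37 + I)**2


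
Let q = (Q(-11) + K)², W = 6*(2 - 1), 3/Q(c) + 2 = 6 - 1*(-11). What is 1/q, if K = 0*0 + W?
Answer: 25/961 ≈ 0.026015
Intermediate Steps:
Q(c) = ⅕ (Q(c) = 3/(-2 + (6 - 1*(-11))) = 3/(-2 + (6 + 11)) = 3/(-2 + 17) = 3/15 = 3*(1/15) = ⅕)
W = 6 (W = 6*1 = 6)
K = 6 (K = 0*0 + 6 = 0 + 6 = 6)
q = 961/25 (q = (⅕ + 6)² = (31/5)² = 961/25 ≈ 38.440)
1/q = 1/(961/25) = 25/961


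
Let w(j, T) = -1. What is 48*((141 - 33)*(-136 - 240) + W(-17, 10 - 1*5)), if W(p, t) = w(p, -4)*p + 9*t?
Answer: -1946208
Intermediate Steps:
W(p, t) = -p + 9*t
48*((141 - 33)*(-136 - 240) + W(-17, 10 - 1*5)) = 48*((141 - 33)*(-136 - 240) + (-1*(-17) + 9*(10 - 1*5))) = 48*(108*(-376) + (17 + 9*(10 - 5))) = 48*(-40608 + (17 + 9*5)) = 48*(-40608 + (17 + 45)) = 48*(-40608 + 62) = 48*(-40546) = -1946208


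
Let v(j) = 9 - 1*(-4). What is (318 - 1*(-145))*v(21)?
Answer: 6019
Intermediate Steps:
v(j) = 13 (v(j) = 9 + 4 = 13)
(318 - 1*(-145))*v(21) = (318 - 1*(-145))*13 = (318 + 145)*13 = 463*13 = 6019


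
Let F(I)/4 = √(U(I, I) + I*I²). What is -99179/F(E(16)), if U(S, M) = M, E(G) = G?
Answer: -99179*√257/4112 ≈ -386.66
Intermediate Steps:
F(I) = 4*√(I + I³) (F(I) = 4*√(I + I*I²) = 4*√(I + I³))
-99179/F(E(16)) = -99179*1/(4*√(16 + 16³)) = -99179*1/(4*√(16 + 4096)) = -99179*√257/4112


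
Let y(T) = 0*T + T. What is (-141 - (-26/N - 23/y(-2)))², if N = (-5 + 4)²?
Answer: 64009/4 ≈ 16002.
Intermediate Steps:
y(T) = T (y(T) = 0 + T = T)
N = 1 (N = (-1)² = 1)
(-141 - (-26/N - 23/y(-2)))² = (-141 - (-26/1 - 23/(-2)))² = (-141 - (-26*1 - 23*(-½)))² = (-141 - (-26 + 23/2))² = (-141 - 1*(-29/2))² = (-141 + 29/2)² = (-253/2)² = 64009/4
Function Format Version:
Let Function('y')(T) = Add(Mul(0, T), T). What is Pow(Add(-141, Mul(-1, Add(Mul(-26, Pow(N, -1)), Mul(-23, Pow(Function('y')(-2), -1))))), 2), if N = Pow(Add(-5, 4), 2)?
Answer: Rational(64009, 4) ≈ 16002.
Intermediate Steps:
Function('y')(T) = T (Function('y')(T) = Add(0, T) = T)
N = 1 (N = Pow(-1, 2) = 1)
Pow(Add(-141, Mul(-1, Add(Mul(-26, Pow(N, -1)), Mul(-23, Pow(Function('y')(-2), -1))))), 2) = Pow(Add(-141, Mul(-1, Add(Mul(-26, Pow(1, -1)), Mul(-23, Pow(-2, -1))))), 2) = Pow(Add(-141, Mul(-1, Add(Mul(-26, 1), Mul(-23, Rational(-1, 2))))), 2) = Pow(Add(-141, Mul(-1, Add(-26, Rational(23, 2)))), 2) = Pow(Add(-141, Mul(-1, Rational(-29, 2))), 2) = Pow(Add(-141, Rational(29, 2)), 2) = Pow(Rational(-253, 2), 2) = Rational(64009, 4)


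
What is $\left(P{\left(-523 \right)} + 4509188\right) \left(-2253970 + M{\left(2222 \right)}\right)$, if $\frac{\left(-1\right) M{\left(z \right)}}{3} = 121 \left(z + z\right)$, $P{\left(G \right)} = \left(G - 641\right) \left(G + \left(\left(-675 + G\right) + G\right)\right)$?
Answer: $-27538707078968$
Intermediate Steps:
$P{\left(G \right)} = \left(-675 + 3 G\right) \left(-641 + G\right)$ ($P{\left(G \right)} = \left(-641 + G\right) \left(G + \left(-675 + 2 G\right)\right) = \left(-641 + G\right) \left(-675 + 3 G\right) = \left(-675 + 3 G\right) \left(-641 + G\right)$)
$M{\left(z \right)} = - 726 z$ ($M{\left(z \right)} = - 3 \cdot 121 \left(z + z\right) = - 3 \cdot 121 \cdot 2 z = - 3 \cdot 242 z = - 726 z$)
$\left(P{\left(-523 \right)} + 4509188\right) \left(-2253970 + M{\left(2222 \right)}\right) = \left(\left(432675 - -1358754 + 3 \left(-523\right)^{2}\right) + 4509188\right) \left(-2253970 - 1613172\right) = \left(\left(432675 + 1358754 + 3 \cdot 273529\right) + 4509188\right) \left(-2253970 - 1613172\right) = \left(\left(432675 + 1358754 + 820587\right) + 4509188\right) \left(-3867142\right) = \left(2612016 + 4509188\right) \left(-3867142\right) = 7121204 \left(-3867142\right) = -27538707078968$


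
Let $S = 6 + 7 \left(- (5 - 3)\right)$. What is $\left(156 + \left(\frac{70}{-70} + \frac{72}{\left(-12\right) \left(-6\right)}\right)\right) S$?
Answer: $-1248$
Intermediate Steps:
$S = -8$ ($S = 6 + 7 \left(\left(-1\right) 2\right) = 6 + 7 \left(-2\right) = 6 - 14 = -8$)
$\left(156 + \left(\frac{70}{-70} + \frac{72}{\left(-12\right) \left(-6\right)}\right)\right) S = \left(156 + \left(\frac{70}{-70} + \frac{72}{\left(-12\right) \left(-6\right)}\right)\right) \left(-8\right) = \left(156 + \left(70 \left(- \frac{1}{70}\right) + \frac{72}{72}\right)\right) \left(-8\right) = \left(156 + \left(-1 + 72 \cdot \frac{1}{72}\right)\right) \left(-8\right) = \left(156 + \left(-1 + 1\right)\right) \left(-8\right) = \left(156 + 0\right) \left(-8\right) = 156 \left(-8\right) = -1248$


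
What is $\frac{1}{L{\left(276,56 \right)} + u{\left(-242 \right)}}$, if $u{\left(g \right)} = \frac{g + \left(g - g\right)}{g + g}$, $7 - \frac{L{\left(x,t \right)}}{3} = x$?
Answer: $- \frac{2}{1613} \approx -0.0012399$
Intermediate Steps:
$L{\left(x,t \right)} = 21 - 3 x$
$u{\left(g \right)} = \frac{1}{2}$ ($u{\left(g \right)} = \frac{g + 0}{2 g} = g \frac{1}{2 g} = \frac{1}{2}$)
$\frac{1}{L{\left(276,56 \right)} + u{\left(-242 \right)}} = \frac{1}{\left(21 - 828\right) + \frac{1}{2}} = \frac{1}{-807 + \frac{1}{2}} = \frac{1}{- \frac{1613}{2}} = - \frac{2}{1613}$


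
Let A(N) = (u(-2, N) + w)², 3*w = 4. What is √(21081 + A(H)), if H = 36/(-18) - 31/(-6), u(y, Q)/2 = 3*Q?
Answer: 5*√7738/3 ≈ 146.61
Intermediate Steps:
u(y, Q) = 6*Q (u(y, Q) = 2*(3*Q) = 6*Q)
w = 4/3 (w = (⅓)*4 = 4/3 ≈ 1.3333)
H = 19/6 (H = 36*(-1/18) - 31*(-⅙) = -2 + 31/6 = 19/6 ≈ 3.1667)
A(N) = (4/3 + 6*N)² (A(N) = (6*N + 4/3)² = (4/3 + 6*N)²)
√(21081 + A(H)) = √(21081 + 4*(2 + 9*(19/6))²/9) = √(21081 + 4*(2 + 57/2)²/9) = √(21081 + 4*(61/2)²/9) = √(21081 + (4/9)*(3721/4)) = √(21081 + 3721/9) = √(193450/9) = 5*√7738/3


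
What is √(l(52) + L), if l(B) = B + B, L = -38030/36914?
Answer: √35077768441/18457 ≈ 10.147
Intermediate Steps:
L = -19015/18457 (L = -38030*1/36914 = -19015/18457 ≈ -1.0302)
l(B) = 2*B
√(l(52) + L) = √(2*52 - 19015/18457) = √(104 - 19015/18457) = √(1900513/18457) = √35077768441/18457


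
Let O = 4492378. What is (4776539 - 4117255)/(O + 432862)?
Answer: 164821/1231310 ≈ 0.13386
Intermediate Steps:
(4776539 - 4117255)/(O + 432862) = (4776539 - 4117255)/(4492378 + 432862) = 659284/4925240 = 659284*(1/4925240) = 164821/1231310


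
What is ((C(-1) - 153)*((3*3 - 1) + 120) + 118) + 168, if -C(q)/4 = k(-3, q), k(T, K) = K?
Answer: -18786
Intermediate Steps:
C(q) = -4*q
((C(-1) - 153)*((3*3 - 1) + 120) + 118) + 168 = ((-4*(-1) - 153)*((3*3 - 1) + 120) + 118) + 168 = ((4 - 153)*((9 - 1) + 120) + 118) + 168 = (-149*(8 + 120) + 118) + 168 = (-149*128 + 118) + 168 = (-19072 + 118) + 168 = -18954 + 168 = -18786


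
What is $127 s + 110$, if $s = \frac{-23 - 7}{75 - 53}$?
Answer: $- \frac{695}{11} \approx -63.182$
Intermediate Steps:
$s = - \frac{15}{11}$ ($s = - \frac{30}{22} = \left(-30\right) \frac{1}{22} = - \frac{15}{11} \approx -1.3636$)
$127 s + 110 = 127 \left(- \frac{15}{11}\right) + 110 = - \frac{1905}{11} + 110 = - \frac{695}{11}$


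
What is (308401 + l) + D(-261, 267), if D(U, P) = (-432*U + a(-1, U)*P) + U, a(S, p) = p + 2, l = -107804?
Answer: 243935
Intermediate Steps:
a(S, p) = 2 + p
D(U, P) = -431*U + P*(2 + U) (D(U, P) = (-432*U + (2 + U)*P) + U = (-432*U + P*(2 + U)) + U = -431*U + P*(2 + U))
(308401 + l) + D(-261, 267) = (308401 - 107804) + (-431*(-261) + 267*(2 - 261)) = 200597 + (112491 + 267*(-259)) = 200597 + (112491 - 69153) = 200597 + 43338 = 243935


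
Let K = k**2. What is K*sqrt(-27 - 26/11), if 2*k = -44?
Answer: 44*I*sqrt(3553) ≈ 2622.7*I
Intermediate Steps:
k = -22 (k = (1/2)*(-44) = -22)
K = 484 (K = (-22)**2 = 484)
K*sqrt(-27 - 26/11) = 484*sqrt(-27 - 26/11) = 484*sqrt(-323/11) = 484*(I*sqrt(3553)/11) = 44*I*sqrt(3553)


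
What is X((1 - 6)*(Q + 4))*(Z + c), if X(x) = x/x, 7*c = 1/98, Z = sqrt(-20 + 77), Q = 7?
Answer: 1/686 + sqrt(57) ≈ 7.5513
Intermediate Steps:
Z = sqrt(57) ≈ 7.5498
c = 1/686 (c = (1/7)/98 = (1/7)*(1/98) = 1/686 ≈ 0.0014577)
X(x) = 1
X((1 - 6)*(Q + 4))*(Z + c) = 1*(sqrt(57) + 1/686) = 1*(1/686 + sqrt(57)) = 1/686 + sqrt(57)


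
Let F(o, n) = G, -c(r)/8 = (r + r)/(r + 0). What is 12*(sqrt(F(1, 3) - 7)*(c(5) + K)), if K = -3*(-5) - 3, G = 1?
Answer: -48*I*sqrt(6) ≈ -117.58*I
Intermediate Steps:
K = 12 (K = 15 - 3 = 12)
c(r) = -16 (c(r) = -8*(r + r)/(r + 0) = -8*2*r/r = -8*2 = -16)
F(o, n) = 1
12*(sqrt(F(1, 3) - 7)*(c(5) + K)) = 12*(sqrt(1 - 7)*(-16 + 12)) = 12*(sqrt(-6)*(-4)) = 12*((I*sqrt(6))*(-4)) = 12*(-4*I*sqrt(6)) = -48*I*sqrt(6)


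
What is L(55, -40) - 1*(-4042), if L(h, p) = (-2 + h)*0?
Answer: 4042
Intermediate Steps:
L(h, p) = 0
L(55, -40) - 1*(-4042) = 0 - 1*(-4042) = 0 + 4042 = 4042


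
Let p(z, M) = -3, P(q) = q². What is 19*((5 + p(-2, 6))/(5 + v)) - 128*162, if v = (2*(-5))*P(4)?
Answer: -3214118/155 ≈ -20736.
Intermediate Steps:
v = -160 (v = (2*(-5))*4² = -10*16 = -160)
19*((5 + p(-2, 6))/(5 + v)) - 128*162 = 19*((5 - 3)/(5 - 160)) - 128*162 = 19*(2/(-155)) - 20736 = 19*(2*(-1/155)) - 20736 = 19*(-2/155) - 20736 = -38/155 - 20736 = -3214118/155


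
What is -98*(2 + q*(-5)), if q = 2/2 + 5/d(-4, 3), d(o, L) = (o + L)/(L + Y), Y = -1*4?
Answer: 2744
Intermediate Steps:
Y = -4
d(o, L) = (L + o)/(-4 + L) (d(o, L) = (o + L)/(L - 4) = (L + o)/(-4 + L))
q = 6 (q = 2/2 + 5/(((3 - 4)/(-4 + 3))) = 2*(½) + 5/((-1/(-1))) = 1 + 5/((-1*(-1))) = 1 + 5/1 = 1 + 5*1 = 1 + 5 = 6)
-98*(2 + q*(-5)) = -98*(2 + 6*(-5)) = -98*(2 - 30) = -98*(-28) = 2744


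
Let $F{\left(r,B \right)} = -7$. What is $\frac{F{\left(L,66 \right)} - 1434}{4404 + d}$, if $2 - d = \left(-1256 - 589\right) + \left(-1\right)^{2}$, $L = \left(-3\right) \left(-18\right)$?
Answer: $- \frac{1441}{6250} \approx -0.23056$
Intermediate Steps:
$L = 54$
$d = 1846$ ($d = 2 - \left(\left(-1256 - 589\right) + \left(-1\right)^{2}\right) = 2 - \left(-1845 + 1\right) = 2 - -1844 = 2 + 1844 = 1846$)
$\frac{F{\left(L,66 \right)} - 1434}{4404 + d} = \frac{-7 - 1434}{4404 + 1846} = - \frac{1441}{6250}$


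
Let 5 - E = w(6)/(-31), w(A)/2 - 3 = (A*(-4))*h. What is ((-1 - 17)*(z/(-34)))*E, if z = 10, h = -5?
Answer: 36090/527 ≈ 68.482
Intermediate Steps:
w(A) = 6 + 40*A (w(A) = 6 + 2*((A*(-4))*(-5)) = 6 + 2*(-4*A*(-5)) = 6 + 2*(20*A) = 6 + 40*A)
E = 401/31 (E = 5 - (6 + 40*6)/(-31) = 5 - (6 + 240)*(-1)/31 = 5 - 246*(-1)/31 = 5 - 1*(-246/31) = 5 + 246/31 = 401/31 ≈ 12.935)
((-1 - 17)*(z/(-34)))*E = ((-1 - 17)*(10/(-34)))*(401/31) = -180*(-1)/34*(401/31) = -18*(-5/17)*(401/31) = (90/17)*(401/31) = 36090/527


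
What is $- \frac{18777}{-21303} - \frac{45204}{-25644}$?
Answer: $\frac{40124950}{15174837} \approx 2.6442$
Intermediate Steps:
$- \frac{18777}{-21303} - \frac{45204}{-25644} = \left(-18777\right) \left(- \frac{1}{21303}\right) - - \frac{3767}{2137} = \frac{6259}{7101} + \frac{3767}{2137} = \frac{40124950}{15174837}$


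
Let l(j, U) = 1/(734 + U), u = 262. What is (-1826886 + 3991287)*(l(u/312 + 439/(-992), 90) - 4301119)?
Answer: -7670901319964055/824 ≈ -9.3093e+12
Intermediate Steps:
(-1826886 + 3991287)*(l(u/312 + 439/(-992), 90) - 4301119) = (-1826886 + 3991287)*(1/(734 + 90) - 4301119) = 2164401*(1/824 - 4301119) = 2164401*(-3544122055/824) = -7670901319964055/824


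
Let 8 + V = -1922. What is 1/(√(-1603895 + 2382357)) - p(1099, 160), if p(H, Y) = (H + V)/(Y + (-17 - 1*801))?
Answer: -831/658 + √778462/778462 ≈ -1.2618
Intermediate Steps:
V = -1930 (V = -8 - 1922 = -1930)
p(H, Y) = (-1930 + H)/(-818 + Y) (p(H, Y) = (H - 1930)/(Y + (-17 - 1*801)) = (-1930 + H)/(Y + (-17 - 801)) = (-1930 + H)/(Y - 818) = (-1930 + H)/(-818 + Y))
1/(√(-1603895 + 2382357)) - p(1099, 160) = 1/(√(-1603895 + 2382357)) - (-1930 + 1099)/(-818 + 160) = 1/(√778462) - (-831)/(-658) = √778462/778462 - (-1)*(-831)/658 = √778462/778462 - 1*831/658 = √778462/778462 - 831/658 = -831/658 + √778462/778462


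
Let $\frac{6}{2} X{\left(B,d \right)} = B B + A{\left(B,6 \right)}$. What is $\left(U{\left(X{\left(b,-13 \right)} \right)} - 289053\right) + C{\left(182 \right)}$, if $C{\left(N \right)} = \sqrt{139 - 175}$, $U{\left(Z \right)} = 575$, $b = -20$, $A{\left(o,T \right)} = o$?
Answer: $-288478 + 6 i \approx -2.8848 \cdot 10^{5} + 6.0 i$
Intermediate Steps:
$X{\left(B,d \right)} = \frac{B}{3} + \frac{B^{2}}{3}$ ($X{\left(B,d \right)} = \frac{B B + B}{3} = \frac{B^{2} + B}{3} = \frac{B + B^{2}}{3} = \frac{B}{3} + \frac{B^{2}}{3}$)
$C{\left(N \right)} = 6 i$ ($C{\left(N \right)} = \sqrt{-36} = 6 i$)
$\left(U{\left(X{\left(b,-13 \right)} \right)} - 289053\right) + C{\left(182 \right)} = \left(575 - 289053\right) + 6 i = -288478 + 6 i$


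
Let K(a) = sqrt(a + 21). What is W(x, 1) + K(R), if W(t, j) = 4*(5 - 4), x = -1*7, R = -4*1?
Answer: 4 + sqrt(17) ≈ 8.1231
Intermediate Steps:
R = -4
K(a) = sqrt(21 + a)
x = -7
W(t, j) = 4 (W(t, j) = 4*1 = 4)
W(x, 1) + K(R) = 4 + sqrt(21 - 4) = 4 + sqrt(17)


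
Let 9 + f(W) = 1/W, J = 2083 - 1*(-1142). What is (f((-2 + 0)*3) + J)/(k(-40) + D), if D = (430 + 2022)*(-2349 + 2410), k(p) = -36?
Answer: 19295/897216 ≈ 0.021505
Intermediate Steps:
J = 3225 (J = 2083 + 1142 = 3225)
f(W) = -9 + 1/W
D = 149572 (D = 2452*61 = 149572)
(f((-2 + 0)*3) + J)/(k(-40) + D) = ((-9 + 1/((-2 + 0)*3)) + 3225)/(-36 + 149572) = ((-9 + 1/(-2*3)) + 3225)/149536 = ((-9 + 1/(-6)) + 3225)*(1/149536) = ((-9 - ⅙) + 3225)*(1/149536) = (-55/6 + 3225)*(1/149536) = (19295/6)*(1/149536) = 19295/897216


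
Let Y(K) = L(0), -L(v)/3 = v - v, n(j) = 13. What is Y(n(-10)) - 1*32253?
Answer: -32253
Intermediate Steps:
L(v) = 0 (L(v) = -3*(v - v) = -3*0 = 0)
Y(K) = 0
Y(n(-10)) - 1*32253 = 0 - 1*32253 = 0 - 32253 = -32253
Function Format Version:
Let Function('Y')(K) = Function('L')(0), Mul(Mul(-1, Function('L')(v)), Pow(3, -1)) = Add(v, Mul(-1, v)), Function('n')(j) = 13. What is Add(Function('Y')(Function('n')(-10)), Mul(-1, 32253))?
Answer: -32253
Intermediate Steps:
Function('L')(v) = 0 (Function('L')(v) = Mul(-3, Add(v, Mul(-1, v))) = Mul(-3, 0) = 0)
Function('Y')(K) = 0
Add(Function('Y')(Function('n')(-10)), Mul(-1, 32253)) = Add(0, Mul(-1, 32253)) = Add(0, -32253) = -32253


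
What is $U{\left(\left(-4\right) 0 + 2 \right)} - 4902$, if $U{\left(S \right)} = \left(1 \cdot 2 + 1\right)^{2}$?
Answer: $-4893$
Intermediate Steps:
$U{\left(S \right)} = 9$ ($U{\left(S \right)} = \left(2 + 1\right)^{2} = 3^{2} = 9$)
$U{\left(\left(-4\right) 0 + 2 \right)} - 4902 = 9 - 4902 = -4893$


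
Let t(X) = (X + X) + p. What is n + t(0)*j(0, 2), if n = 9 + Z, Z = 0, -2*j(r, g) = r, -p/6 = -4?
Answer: 9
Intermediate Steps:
p = 24 (p = -6*(-4) = 24)
j(r, g) = -r/2
n = 9 (n = 9 + 0 = 9)
t(X) = 24 + 2*X (t(X) = (X + X) + 24 = 2*X + 24 = 24 + 2*X)
n + t(0)*j(0, 2) = 9 + (24 + 2*0)*(-1/2*0) = 9 + (24 + 0)*0 = 9 + 24*0 = 9 + 0 = 9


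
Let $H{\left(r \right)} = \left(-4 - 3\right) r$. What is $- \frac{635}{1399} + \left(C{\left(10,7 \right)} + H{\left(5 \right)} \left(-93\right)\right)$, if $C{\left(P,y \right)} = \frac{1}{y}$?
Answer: $\frac{31873169}{9793} \approx 3254.7$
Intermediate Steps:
$H{\left(r \right)} = - 7 r$
$- \frac{635}{1399} + \left(C{\left(10,7 \right)} + H{\left(5 \right)} \left(-93\right)\right) = - \frac{635}{1399} + \left(\frac{1}{7} + \left(-7\right) 5 \left(-93\right)\right) = \left(-635\right) \frac{1}{1399} + \left(\frac{1}{7} - -3255\right) = - \frac{635}{1399} + \left(\frac{1}{7} + 3255\right) = - \frac{635}{1399} + \frac{22786}{7} = \frac{31873169}{9793}$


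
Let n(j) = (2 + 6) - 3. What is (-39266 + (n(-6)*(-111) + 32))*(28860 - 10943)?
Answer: -712899513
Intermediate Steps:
n(j) = 5 (n(j) = 8 - 3 = 5)
(-39266 + (n(-6)*(-111) + 32))*(28860 - 10943) = (-39266 + (5*(-111) + 32))*(28860 - 10943) = (-39266 + (-555 + 32))*17917 = (-39266 - 523)*17917 = -39789*17917 = -712899513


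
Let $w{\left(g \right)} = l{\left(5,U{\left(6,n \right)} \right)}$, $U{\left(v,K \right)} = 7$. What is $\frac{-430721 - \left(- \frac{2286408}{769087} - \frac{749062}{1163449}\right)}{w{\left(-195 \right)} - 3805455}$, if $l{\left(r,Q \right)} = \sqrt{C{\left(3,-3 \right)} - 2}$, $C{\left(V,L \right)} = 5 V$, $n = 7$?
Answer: $\frac{1466634212356233700805835}{12957941130697738507703756} + \frac{385403115358408837 \sqrt{13}}{12957941130697738507703756} \approx 0.11318$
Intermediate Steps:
$l{\left(r,Q \right)} = \sqrt{13}$ ($l{\left(r,Q \right)} = \sqrt{5 \cdot 3 - 2} = \sqrt{15 - 2} = \sqrt{13}$)
$w{\left(g \right)} = \sqrt{13}$
$\frac{-430721 - \left(- \frac{2286408}{769087} - \frac{749062}{1163449}\right)}{w{\left(-195 \right)} - 3805455} = \frac{-430721 - \left(- \frac{2286408}{769087} - \frac{749062}{1163449}\right)}{\sqrt{13} - 3805455} = \frac{-430721 - - \frac{3236212947586}{894793501063}}{-3805455 + \sqrt{13}} = \frac{-430721 + \left(\frac{749062}{1163449} + \frac{2286408}{769087}\right)}{-3805455 + \sqrt{13}} = \frac{-430721 + \frac{3236212947586}{894793501063}}{-3805455 + \sqrt{13}} = - \frac{385403115358408837}{894793501063 \left(-3805455 + \sqrt{13}\right)}$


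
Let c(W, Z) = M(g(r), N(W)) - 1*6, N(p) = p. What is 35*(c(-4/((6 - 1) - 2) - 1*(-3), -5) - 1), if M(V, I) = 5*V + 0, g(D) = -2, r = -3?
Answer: -595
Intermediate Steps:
M(V, I) = 5*V
c(W, Z) = -16 (c(W, Z) = 5*(-2) - 1*6 = -10 - 6 = -16)
35*(c(-4/((6 - 1) - 2) - 1*(-3), -5) - 1) = 35*(-16 - 1) = 35*(-17) = -595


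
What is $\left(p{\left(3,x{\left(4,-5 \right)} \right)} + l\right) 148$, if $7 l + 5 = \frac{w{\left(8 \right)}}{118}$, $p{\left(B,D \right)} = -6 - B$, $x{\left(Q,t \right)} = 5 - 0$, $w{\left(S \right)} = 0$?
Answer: $- \frac{10064}{7} \approx -1437.7$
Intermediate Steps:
$x{\left(Q,t \right)} = 5$ ($x{\left(Q,t \right)} = 5 + 0 = 5$)
$l = - \frac{5}{7}$ ($l = - \frac{5}{7} + \frac{0 \cdot \frac{1}{118}}{7} = - \frac{5}{7} + \frac{1}{7} \cdot 0 = - \frac{5}{7} + 0 = - \frac{5}{7} \approx -0.71429$)
$\left(p{\left(3,x{\left(4,-5 \right)} \right)} + l\right) 148 = \left(\left(-6 - 3\right) - \frac{5}{7}\right) 148 = \left(-9 - \frac{5}{7}\right) 148 = \left(- \frac{68}{7}\right) 148 = - \frac{10064}{7}$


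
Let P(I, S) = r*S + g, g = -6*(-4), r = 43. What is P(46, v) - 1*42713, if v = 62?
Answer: -40023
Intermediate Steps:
g = 24
P(I, S) = 24 + 43*S (P(I, S) = 43*S + 24 = 24 + 43*S)
P(46, v) - 1*42713 = (24 + 43*62) - 1*42713 = (24 + 2666) - 42713 = 2690 - 42713 = -40023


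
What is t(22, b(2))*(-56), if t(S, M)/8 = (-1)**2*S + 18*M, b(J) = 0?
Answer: -9856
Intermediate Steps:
t(S, M) = 8*S + 144*M (t(S, M) = 8*((-1)**2*S + 18*M) = 8*(1*S + 18*M) = 8*(S + 18*M) = 8*S + 144*M)
t(22, b(2))*(-56) = (8*22 + 144*0)*(-56) = (176 + 0)*(-56) = 176*(-56) = -9856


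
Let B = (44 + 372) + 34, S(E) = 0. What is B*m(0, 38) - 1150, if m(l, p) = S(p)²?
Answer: -1150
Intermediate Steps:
m(l, p) = 0 (m(l, p) = 0² = 0)
B = 450 (B = 416 + 34 = 450)
B*m(0, 38) - 1150 = 450*0 - 1150 = 0 - 1150 = -1150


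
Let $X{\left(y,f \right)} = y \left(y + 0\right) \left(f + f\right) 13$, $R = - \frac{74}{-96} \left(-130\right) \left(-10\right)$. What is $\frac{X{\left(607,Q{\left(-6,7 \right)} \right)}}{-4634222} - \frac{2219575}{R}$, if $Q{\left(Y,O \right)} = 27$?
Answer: $- \frac{2530846404075}{1114530391} \approx -2270.8$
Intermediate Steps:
$R = \frac{12025}{12}$ ($R = \left(-74\right) \left(- \frac{1}{96}\right) \left(-130\right) \left(-10\right) = \frac{37}{48} \left(-130\right) \left(-10\right) = \left(- \frac{2405}{24}\right) \left(-10\right) = \frac{12025}{12} \approx 1002.1$)
$X{\left(y,f \right)} = 26 f y^{2}$ ($X{\left(y,f \right)} = y y 2 f 13 = y 2 f y 13 = 2 f y^{2} \cdot 13 = 26 f y^{2}$)
$\frac{X{\left(607,Q{\left(-6,7 \right)} \right)}}{-4634222} - \frac{2219575}{R} = \frac{26 \cdot 27 \cdot 607^{2}}{-4634222} - \frac{2219575}{\frac{12025}{12}} = 26 \cdot 27 \cdot 368449 \left(- \frac{1}{4634222}\right) - \frac{1065396}{481} = 258651198 \left(- \frac{1}{4634222}\right) - \frac{1065396}{481} = - \frac{129325599}{2317111} - \frac{1065396}{481} = - \frac{2530846404075}{1114530391}$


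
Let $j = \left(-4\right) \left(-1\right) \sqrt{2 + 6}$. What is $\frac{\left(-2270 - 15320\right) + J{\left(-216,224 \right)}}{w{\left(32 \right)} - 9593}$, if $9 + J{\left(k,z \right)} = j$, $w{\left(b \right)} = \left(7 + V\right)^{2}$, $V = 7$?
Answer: $\frac{17599}{9397} - \frac{8 \sqrt{2}}{9397} \approx 1.8716$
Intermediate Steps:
$w{\left(b \right)} = 196$ ($w{\left(b \right)} = \left(7 + 7\right)^{2} = 14^{2} = 196$)
$j = 8 \sqrt{2}$ ($j = 4 \sqrt{8} = 4 \cdot 2 \sqrt{2} = 8 \sqrt{2} \approx 11.314$)
$J{\left(k,z \right)} = -9 + 8 \sqrt{2}$
$\frac{\left(-2270 - 15320\right) + J{\left(-216,224 \right)}}{w{\left(32 \right)} - 9593} = \frac{\left(-2270 - 15320\right) - \left(9 - 8 \sqrt{2}\right)}{196 - 9593} = \frac{-17590 - \left(9 - 8 \sqrt{2}\right)}{-9397} = \left(-17599 + 8 \sqrt{2}\right) \left(- \frac{1}{9397}\right) = \frac{17599}{9397} - \frac{8 \sqrt{2}}{9397}$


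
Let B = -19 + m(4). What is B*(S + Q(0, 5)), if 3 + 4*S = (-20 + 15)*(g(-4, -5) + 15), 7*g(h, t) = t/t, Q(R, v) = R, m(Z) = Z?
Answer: 8265/28 ≈ 295.18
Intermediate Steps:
g(h, t) = 1/7 (g(h, t) = (t/t)/7 = (1/7)*1 = 1/7)
B = -15 (B = -19 + 4 = -15)
S = -551/28 (S = -3/4 + ((-20 + 15)*(1/7 + 15))/4 = -3/4 + (-5*106/7)/4 = -3/4 + (1/4)*(-530/7) = -3/4 - 265/14 = -551/28 ≈ -19.679)
B*(S + Q(0, 5)) = -15*(-551/28 + 0) = -15*(-551/28) = 8265/28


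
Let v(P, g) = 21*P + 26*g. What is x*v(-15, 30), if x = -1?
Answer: -465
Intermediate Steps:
x*v(-15, 30) = -(21*(-15) + 26*30) = -(-315 + 780) = -1*465 = -465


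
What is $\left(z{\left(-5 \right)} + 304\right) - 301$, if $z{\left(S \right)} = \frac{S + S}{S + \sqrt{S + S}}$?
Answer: $\frac{31}{7} + \frac{2 i \sqrt{10}}{7} \approx 4.4286 + 0.90351 i$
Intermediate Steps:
$z{\left(S \right)} = \frac{2 S}{S + \sqrt{2} \sqrt{S}}$ ($z{\left(S \right)} = \frac{2 S}{S + \sqrt{2 S}} = \frac{2 S}{S + \sqrt{2} \sqrt{S}}$)
$\left(z{\left(-5 \right)} + 304\right) - 301 = \left(2 \left(-5\right) \frac{1}{-5 + \sqrt{2} \sqrt{-5}} + 304\right) - 301 = \left(2 \left(-5\right) \frac{1}{-5 + \sqrt{2} i \sqrt{5}} + 304\right) - 301 = \left(2 \left(-5\right) \frac{1}{-5 + i \sqrt{10}} + 304\right) - 301 = \left(- \frac{10}{-5 + i \sqrt{10}} + 304\right) - 301 = \left(304 - \frac{10}{-5 + i \sqrt{10}}\right) - 301 = 3 - \frac{10}{-5 + i \sqrt{10}}$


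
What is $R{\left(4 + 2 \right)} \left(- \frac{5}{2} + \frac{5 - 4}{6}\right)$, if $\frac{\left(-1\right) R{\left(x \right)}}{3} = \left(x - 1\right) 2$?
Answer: $70$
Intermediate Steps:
$R{\left(x \right)} = 6 - 6 x$ ($R{\left(x \right)} = - 3 \left(x - 1\right) 2 = - 3 \left(-1 + x\right) 2 = - 3 \left(-2 + 2 x\right) = 6 - 6 x$)
$R{\left(4 + 2 \right)} \left(- \frac{5}{2} + \frac{5 - 4}{6}\right) = \left(6 - 6 \left(4 + 2\right)\right) \left(- \frac{5}{2} + \frac{5 - 4}{6}\right) = \left(6 - 36\right) \left(\left(-5\right) \frac{1}{2} + 1 \cdot \frac{1}{6}\right) = \left(6 - 36\right) \left(- \frac{5}{2} + \frac{1}{6}\right) = \left(-30\right) \left(- \frac{7}{3}\right) = 70$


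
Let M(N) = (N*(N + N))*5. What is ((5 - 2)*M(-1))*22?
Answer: 660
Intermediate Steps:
M(N) = 10*N**2 (M(N) = (N*(2*N))*5 = (2*N**2)*5 = 10*N**2)
((5 - 2)*M(-1))*22 = ((5 - 2)*(10*(-1)**2))*22 = (3*(10*1))*22 = (3*10)*22 = 30*22 = 660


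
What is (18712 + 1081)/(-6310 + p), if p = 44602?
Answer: 19793/38292 ≈ 0.51690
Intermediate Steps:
(18712 + 1081)/(-6310 + p) = (18712 + 1081)/(-6310 + 44602) = 19793/38292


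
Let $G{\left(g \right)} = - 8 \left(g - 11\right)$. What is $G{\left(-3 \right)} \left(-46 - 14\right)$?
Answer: $-6720$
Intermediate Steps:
$G{\left(g \right)} = 88 - 8 g$ ($G{\left(g \right)} = - 8 \left(-11 + g\right) = 88 - 8 g$)
$G{\left(-3 \right)} \left(-46 - 14\right) = \left(88 - -24\right) \left(-46 - 14\right) = \left(88 + 24\right) \left(-60\right) = 112 \left(-60\right) = -6720$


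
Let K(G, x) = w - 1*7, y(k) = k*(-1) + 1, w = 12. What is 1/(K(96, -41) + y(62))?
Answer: -1/56 ≈ -0.017857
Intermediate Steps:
y(k) = 1 - k (y(k) = -k + 1 = 1 - k)
K(G, x) = 5 (K(G, x) = 12 - 1*7 = 12 - 7 = 5)
1/(K(96, -41) + y(62)) = 1/(5 + (1 - 1*62)) = 1/(5 + (1 - 62)) = 1/(5 - 61) = 1/(-56) = -1/56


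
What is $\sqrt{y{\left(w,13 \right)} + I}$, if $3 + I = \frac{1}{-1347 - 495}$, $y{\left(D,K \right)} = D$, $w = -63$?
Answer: $\frac{i \sqrt{223937466}}{1842} \approx 8.1241 i$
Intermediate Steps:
$I = - \frac{5527}{1842}$ ($I = -3 + \frac{1}{-1347 - 495} = -3 + \frac{1}{-1842} = -3 - \frac{1}{1842} = - \frac{5527}{1842} \approx -3.0005$)
$\sqrt{y{\left(w,13 \right)} + I} = \sqrt{-63 - \frac{5527}{1842}} = \sqrt{- \frac{121573}{1842}} = \frac{i \sqrt{223937466}}{1842}$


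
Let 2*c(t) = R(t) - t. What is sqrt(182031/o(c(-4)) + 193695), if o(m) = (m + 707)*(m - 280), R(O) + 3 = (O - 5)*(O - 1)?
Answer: sqrt(6817547955373590)/187610 ≈ 440.11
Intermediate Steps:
R(O) = -3 + (-1 + O)*(-5 + O) (R(O) = -3 + (O - 5)*(O - 1) = -3 + (-5 + O)*(-1 + O) = -3 + (-1 + O)*(-5 + O))
c(t) = 1 + t**2/2 - 7*t/2 (c(t) = ((2 + t**2 - 6*t) - t)/2 = (2 + t**2 - 7*t)/2 = 1 + t**2/2 - 7*t/2)
o(m) = (-280 + m)*(707 + m) (o(m) = (707 + m)*(-280 + m) = (-280 + m)*(707 + m))
sqrt(182031/o(c(-4)) + 193695) = sqrt(182031/(-197960 + (1 + (1/2)*(-4)**2 - 7/2*(-4))**2 + 427*(1 + (1/2)*(-4)**2 - 7/2*(-4))) + 193695) = sqrt(182031/(-197960 + (1 + (1/2)*16 + 14)**2 + 427*(1 + (1/2)*16 + 14)) + 193695) = sqrt(182031/(-197960 + (1 + 8 + 14)**2 + 427*(1 + 8 + 14)) + 193695) = sqrt(182031/(-197960 + 23**2 + 427*23) + 193695) = sqrt(182031/(-197960 + 529 + 9821) + 193695) = sqrt(182031/(-187610) + 193695) = sqrt(182031*(-1/187610) + 193695) = sqrt(-182031/187610 + 193695) = sqrt(36338936919/187610) = sqrt(6817547955373590)/187610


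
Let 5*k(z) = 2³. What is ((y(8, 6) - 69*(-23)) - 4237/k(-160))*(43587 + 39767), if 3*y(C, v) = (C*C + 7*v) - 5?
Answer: -1027713143/12 ≈ -8.5643e+7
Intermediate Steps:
y(C, v) = -5/3 + C²/3 + 7*v/3 (y(C, v) = ((C*C + 7*v) - 5)/3 = ((C² + 7*v) - 5)/3 = (-5 + C² + 7*v)/3 = -5/3 + C²/3 + 7*v/3)
k(z) = 8/5 (k(z) = (⅕)*2³ = (⅕)*8 = 8/5)
((y(8, 6) - 69*(-23)) - 4237/k(-160))*(43587 + 39767) = (((-5/3 + (⅓)*8² + (7/3)*6) - 69*(-23)) - 4237/8/5)*(43587 + 39767) = (((-5/3 + (⅓)*64 + 14) + 1587) - 4237*5/8)*83354 = (((-5/3 + 64/3 + 14) + 1587) - 21185/8)*83354 = ((101/3 + 1587) - 21185/8)*83354 = (4862/3 - 21185/8)*83354 = -24659/24*83354 = -1027713143/12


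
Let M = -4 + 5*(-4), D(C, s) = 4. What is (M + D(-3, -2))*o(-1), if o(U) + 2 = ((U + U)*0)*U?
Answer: 40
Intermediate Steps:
o(U) = -2 (o(U) = -2 + ((U + U)*0)*U = -2 + ((2*U)*0)*U = -2 + 0*U = -2 + 0 = -2)
M = -24 (M = -4 - 20 = -24)
(M + D(-3, -2))*o(-1) = (-24 + 4)*(-2) = -20*(-2) = 40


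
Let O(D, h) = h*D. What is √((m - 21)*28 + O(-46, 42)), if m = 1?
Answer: 2*I*√623 ≈ 49.92*I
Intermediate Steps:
O(D, h) = D*h
√((m - 21)*28 + O(-46, 42)) = √((1 - 21)*28 - 46*42) = √(-20*28 - 1932) = √(-560 - 1932) = √(-2492) = 2*I*√623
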